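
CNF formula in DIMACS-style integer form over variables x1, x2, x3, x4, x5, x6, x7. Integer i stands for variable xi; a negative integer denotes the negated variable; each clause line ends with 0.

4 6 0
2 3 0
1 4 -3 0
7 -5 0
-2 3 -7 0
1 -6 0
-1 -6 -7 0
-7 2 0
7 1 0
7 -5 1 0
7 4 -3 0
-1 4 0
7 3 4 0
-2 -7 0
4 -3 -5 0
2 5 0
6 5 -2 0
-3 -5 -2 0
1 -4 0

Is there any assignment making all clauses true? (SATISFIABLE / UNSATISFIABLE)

SATISFIABLE

Set x1 = True and propagate.
  then x4 is forced to True.
Branch on x2: take x2 = True.
  then x7 is forced to False.
  then x5 is forced to False.
  then x6 is forced to True.
x3 is now unconstrained; take x3 = False.
So x1=1, x2=1, x3=0, x4=1, x5=0, x6=1, x7=0 is a satisfying assignment.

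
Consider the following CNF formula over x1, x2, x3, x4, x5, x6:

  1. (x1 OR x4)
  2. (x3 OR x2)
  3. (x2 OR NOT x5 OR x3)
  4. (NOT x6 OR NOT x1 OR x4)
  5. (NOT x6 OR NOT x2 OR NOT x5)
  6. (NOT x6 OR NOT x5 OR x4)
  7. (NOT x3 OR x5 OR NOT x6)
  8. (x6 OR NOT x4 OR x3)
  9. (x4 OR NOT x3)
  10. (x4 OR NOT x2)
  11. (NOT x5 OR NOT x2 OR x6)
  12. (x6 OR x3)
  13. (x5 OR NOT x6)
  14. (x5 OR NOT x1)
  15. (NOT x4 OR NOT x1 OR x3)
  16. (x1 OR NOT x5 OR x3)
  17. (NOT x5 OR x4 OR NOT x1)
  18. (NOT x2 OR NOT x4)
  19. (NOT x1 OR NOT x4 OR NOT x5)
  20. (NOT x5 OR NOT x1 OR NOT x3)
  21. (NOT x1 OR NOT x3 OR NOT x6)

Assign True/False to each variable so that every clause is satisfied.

Set x1 = False and propagate.
  then x4 is forced to True.
  then x2 is forced to False.
  then x3 is forced to True.
Try x5 = True.
x6 is now unconstrained; take x6 = True.
Every clause has at least one true literal under this assignment.

x1=0  x2=0  x3=1  x4=1  x5=1  x6=1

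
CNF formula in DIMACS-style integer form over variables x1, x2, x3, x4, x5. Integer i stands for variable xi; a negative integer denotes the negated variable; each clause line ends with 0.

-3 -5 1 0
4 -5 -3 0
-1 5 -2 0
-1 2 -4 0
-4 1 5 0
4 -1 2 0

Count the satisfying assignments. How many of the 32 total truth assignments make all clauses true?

11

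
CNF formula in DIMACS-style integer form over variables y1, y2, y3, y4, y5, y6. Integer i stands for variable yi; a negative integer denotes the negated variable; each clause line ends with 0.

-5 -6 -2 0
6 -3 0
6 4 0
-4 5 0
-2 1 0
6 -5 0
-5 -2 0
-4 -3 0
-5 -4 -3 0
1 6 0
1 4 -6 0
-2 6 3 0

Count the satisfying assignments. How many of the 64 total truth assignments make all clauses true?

8

Case analysis on y6 and y4:
  y6=1, y4=1: remaining (y1,y2,y3,y5) ∈ {(0,0,0,1); (1,0,0,1)} — 2.
  y6=1, y4=0: y3 free; 3 ways for (y1,y2,y5) × 2^1 = 6.
  y6=0, y4=1: a clause becomes empty — 0.
  y6=0, y4=0: a clause becomes empty — 0.
Total: 2 + 6 + 0 + 0 = 8.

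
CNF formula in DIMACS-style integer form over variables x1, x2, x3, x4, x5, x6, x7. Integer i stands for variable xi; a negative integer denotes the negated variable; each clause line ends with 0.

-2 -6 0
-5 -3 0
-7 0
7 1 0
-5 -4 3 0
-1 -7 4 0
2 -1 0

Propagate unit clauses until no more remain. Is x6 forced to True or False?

False

(~x7) is a unit clause: x7 = False.
From (x7 \/ x1) and x7 = False: x1 = True.
In (x2 \/ ~x1), ~x1 is now false; x2 must hold, so x2 = True.
From (~x2 \/ ~x6) and x2 = True: x6 = False.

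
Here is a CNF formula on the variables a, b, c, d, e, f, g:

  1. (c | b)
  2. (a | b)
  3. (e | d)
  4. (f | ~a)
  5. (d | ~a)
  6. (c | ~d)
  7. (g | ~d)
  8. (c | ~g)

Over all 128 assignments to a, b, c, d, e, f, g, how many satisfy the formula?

14

Split on d, then a.
  d=T, a=T: remaining (b,c,e,f,g) ∈ {(F,T,F,T,T); (F,T,T,T,T); (T,T,F,T,T); (T,T,T,T,T)} — 4.
  d=T, a=F: remaining (b,c,e,f,g) ∈ {(T,T,F,F,T); (T,T,F,T,T); (T,T,T,F,T); (T,T,T,T,T)} — 4.
  d=F, a=T: a clause becomes empty — 0.
  d=F, a=F: f free; 3 ways for (b,c,e,g) × 2^1 = 6.
Total: 4 + 4 + 0 + 6 = 14.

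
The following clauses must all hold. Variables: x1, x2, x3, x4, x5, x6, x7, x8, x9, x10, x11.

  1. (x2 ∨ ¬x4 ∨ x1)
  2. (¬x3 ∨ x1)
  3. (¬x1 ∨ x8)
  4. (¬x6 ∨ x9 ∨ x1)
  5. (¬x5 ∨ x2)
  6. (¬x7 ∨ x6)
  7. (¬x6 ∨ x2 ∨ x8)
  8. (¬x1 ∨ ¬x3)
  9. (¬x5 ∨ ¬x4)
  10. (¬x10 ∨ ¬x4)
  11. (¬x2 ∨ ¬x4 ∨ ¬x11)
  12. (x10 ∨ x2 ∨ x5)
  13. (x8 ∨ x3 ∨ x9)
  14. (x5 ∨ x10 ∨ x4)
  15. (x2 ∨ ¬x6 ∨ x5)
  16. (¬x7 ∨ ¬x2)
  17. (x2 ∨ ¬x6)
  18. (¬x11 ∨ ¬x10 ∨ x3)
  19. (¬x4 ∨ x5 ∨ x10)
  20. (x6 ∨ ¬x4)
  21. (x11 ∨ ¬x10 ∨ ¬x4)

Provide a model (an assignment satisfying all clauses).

x7 occurs only negated in the remaining clauses — set x7 = False.
x9 occurs only positively in the remaining clauses — set x9 = True.
Branch on x1: take x1 = False.
  then x3 is forced to False.
Try x2 = True.
For the remaining variables, x4 = False, x5 = True, x6 = False, x8 = False, x10 = True, x11 = False works.
Every clause has at least one true literal under this assignment.

x1 = F, x2 = T, x3 = F, x4 = F, x5 = T, x6 = F, x7 = F, x8 = F, x9 = T, x10 = T, x11 = F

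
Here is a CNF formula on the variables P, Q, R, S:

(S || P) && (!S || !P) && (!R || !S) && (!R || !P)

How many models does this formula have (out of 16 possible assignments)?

4

Satisfying assignments:
  P=F Q=F R=F S=T
  P=F Q=T R=F S=T
  P=T Q=F R=F S=F
  P=T Q=T R=F S=F
Count: 4.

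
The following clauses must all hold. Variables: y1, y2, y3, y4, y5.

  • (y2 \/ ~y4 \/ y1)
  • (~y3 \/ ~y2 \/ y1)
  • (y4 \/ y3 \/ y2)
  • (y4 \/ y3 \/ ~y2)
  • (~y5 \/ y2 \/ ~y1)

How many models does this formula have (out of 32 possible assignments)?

Case analysis on y2 and y1:
  y2=1, y1=1: y5 free; 3 ways for (y3,y4) × 2^1 = 6.
  y2=1, y1=0: remaining (y3,y4,y5) ∈ {(0,1,0); (0,1,1)} — 2.
  y2=0, y1=1: remaining (y3,y4,y5) ∈ {(0,1,0); (1,0,0); (1,1,0)} — 3.
  y2=0, y1=0: remaining (y3,y4,y5) ∈ {(1,0,0); (1,0,1)} — 2.
Total: 6 + 2 + 3 + 2 = 13.

13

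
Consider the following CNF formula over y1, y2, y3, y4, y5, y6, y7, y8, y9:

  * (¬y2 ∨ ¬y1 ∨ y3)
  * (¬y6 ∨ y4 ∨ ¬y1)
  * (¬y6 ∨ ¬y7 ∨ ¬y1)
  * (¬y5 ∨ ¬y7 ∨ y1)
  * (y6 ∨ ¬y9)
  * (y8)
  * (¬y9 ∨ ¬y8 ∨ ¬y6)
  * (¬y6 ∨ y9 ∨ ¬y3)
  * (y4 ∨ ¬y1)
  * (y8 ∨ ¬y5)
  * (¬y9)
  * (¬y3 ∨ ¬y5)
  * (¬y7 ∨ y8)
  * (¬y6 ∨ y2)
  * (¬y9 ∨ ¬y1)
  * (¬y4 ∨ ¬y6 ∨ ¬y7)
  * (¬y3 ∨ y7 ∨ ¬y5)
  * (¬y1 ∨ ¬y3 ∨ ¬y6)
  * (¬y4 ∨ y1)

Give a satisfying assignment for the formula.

The clause (y8) is unit: y8 must be True.
(¬y9) is a unit clause, so y9 = False.
Pure literal: y5 appears only negated; assign y5 = False.
y6 occurs only negated in the remaining clauses — set y6 = False.
Set y1 = False and propagate.
  then y4 is forced to False.
y2, y3, y7 are now unconstrained; take y2 = True, y3 = False, y7 = True.
Check each clause:
  1. (¬y2 ∨ y3 ∨ ¬y1) — ¬y1 is true.
  2. (y4 ∨ ¬y6 ∨ ¬y1) — ¬y6 is true.
  3. (¬y1 ∨ ¬y6 ∨ ¬y7) — ¬y6 is true.
  4. (¬y7 ∨ ¬y5 ∨ y1) — ¬y5 is true.
  5. (y6 ∨ ¬y9) — ¬y9 is true.
  6. (y8) — y8 is true.
  7. (¬y9 ∨ ¬y8 ∨ ¬y6) — ¬y6 is true.
  8. (¬y3 ∨ ¬y6 ∨ y9) — ¬y6 is true.
  9. (y4 ∨ ¬y1) — ¬y1 is true.
  10. (y8 ∨ ¬y5) — y8 is true.
  11. (¬y9) — ¬y9 is true.
  12. (¬y5 ∨ ¬y3) — ¬y5 is true.
  13. (¬y7 ∨ y8) — y8 is true.
  14. (y2 ∨ ¬y6) — y2 is true.
  15. (¬y1 ∨ ¬y9) — ¬y1 is true.
  16. (¬y4 ∨ ¬y6 ∨ ¬y7) — ¬y6 is true.
  17. (¬y5 ∨ ¬y3 ∨ y7) — ¬y5 is true.
  18. (¬y1 ∨ ¬y6 ∨ ¬y3) — ¬y6 is true.
  19. (¬y4 ∨ y1) — ¬y4 is true.

y1 = F, y2 = T, y3 = F, y4 = F, y5 = F, y6 = F, y7 = T, y8 = T, y9 = F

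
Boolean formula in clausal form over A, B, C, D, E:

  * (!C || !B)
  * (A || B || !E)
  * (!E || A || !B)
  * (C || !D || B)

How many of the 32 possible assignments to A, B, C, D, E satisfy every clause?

15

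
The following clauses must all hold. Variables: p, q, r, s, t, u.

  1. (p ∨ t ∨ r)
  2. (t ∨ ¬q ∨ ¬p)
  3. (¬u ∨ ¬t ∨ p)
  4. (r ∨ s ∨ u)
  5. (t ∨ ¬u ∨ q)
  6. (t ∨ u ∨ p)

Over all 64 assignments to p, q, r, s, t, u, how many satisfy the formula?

Split on t, then p.
  t=T, p=T: q free; 7 ways for (r,s,u) × 2^1 = 14.
  t=T, p=F: q free; 3 ways for (r,s,u) × 2^1 = 6.
  t=F, p=T: remaining (q,r,s,u) ∈ {(F,F,T,F); (F,T,F,F); (F,T,T,F)} — 3.
  t=F, p=F: remaining (q,r,s,u) ∈ {(T,T,F,T); (T,T,T,T)} — 2.
Total: 14 + 6 + 3 + 2 = 25.

25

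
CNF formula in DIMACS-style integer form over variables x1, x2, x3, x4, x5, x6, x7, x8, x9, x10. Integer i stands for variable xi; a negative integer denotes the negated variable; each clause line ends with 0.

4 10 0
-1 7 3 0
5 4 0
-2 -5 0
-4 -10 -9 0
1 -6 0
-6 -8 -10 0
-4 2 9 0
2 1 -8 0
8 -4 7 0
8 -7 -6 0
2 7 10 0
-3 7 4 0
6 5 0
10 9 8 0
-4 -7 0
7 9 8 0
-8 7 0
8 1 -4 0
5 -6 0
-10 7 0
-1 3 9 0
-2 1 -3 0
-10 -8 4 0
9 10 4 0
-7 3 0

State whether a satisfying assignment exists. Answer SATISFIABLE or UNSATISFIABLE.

SATISFIABLE

Set x1 = False and propagate.
  then x6 is forced to False.
  then x5 is forced to True.
  then x2 is forced to False.
  then x8 is forced to False.
  then x4 is forced to False.
  then x10 is forced to True.
  then x7 is forced to True.
  then x3 is forced to True.
x9 is now unconstrained; take x9 = False.
So x1 = False  x2 = False  x3 = True  x4 = False  x5 = True  x6 = False  x7 = True  x8 = False  x9 = False  x10 = True is a satisfying assignment.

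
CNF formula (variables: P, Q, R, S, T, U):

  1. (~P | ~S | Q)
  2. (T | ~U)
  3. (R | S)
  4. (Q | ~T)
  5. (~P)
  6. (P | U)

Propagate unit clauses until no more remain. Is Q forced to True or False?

(~P) stands alone — P = False.
From (P | U) and P = False: U = True.
In (~U | T), ~U is now false; T must hold, so T = True.
(~T | Q) with T = True leaves only Q, so Q = True.

True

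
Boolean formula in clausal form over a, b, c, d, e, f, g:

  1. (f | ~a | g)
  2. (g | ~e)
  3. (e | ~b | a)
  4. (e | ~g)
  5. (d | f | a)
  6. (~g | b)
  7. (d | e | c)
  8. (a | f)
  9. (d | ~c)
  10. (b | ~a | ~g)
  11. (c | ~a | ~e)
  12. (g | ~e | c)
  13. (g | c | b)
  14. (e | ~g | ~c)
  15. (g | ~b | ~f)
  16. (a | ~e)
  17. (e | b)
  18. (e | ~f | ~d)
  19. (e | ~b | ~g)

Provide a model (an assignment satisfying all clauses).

a = True, b = True, c = True, d = True, e = True, f = False, g = True

Check each clause:
  1. (~a | g | f) — g is true.
  2. (~e | g) — g is true.
  3. (a | e | ~b) — a is true.
  4. (e | ~g) — e is true.
  5. (d | f | a) — a is true.
  6. (b | ~g) — b is true.
  7. (d | c | e) — c is true.
  8. (f | a) — a is true.
  9. (d | ~c) — d is true.
  10. (~g | b | ~a) — b is true.
  11. (~a | c | ~e) — c is true.
  12. (c | g | ~e) — c is true.
  13. (g | b | c) — b is true.
  14. (e | ~g | ~c) — e is true.
  15. (~b | ~f | g) — ~f is true.
  16. (a | ~e) — a is true.
  17. (b | e) — b is true.
  18. (~d | e | ~f) — ~f is true.
  19. (~b | e | ~g) — e is true.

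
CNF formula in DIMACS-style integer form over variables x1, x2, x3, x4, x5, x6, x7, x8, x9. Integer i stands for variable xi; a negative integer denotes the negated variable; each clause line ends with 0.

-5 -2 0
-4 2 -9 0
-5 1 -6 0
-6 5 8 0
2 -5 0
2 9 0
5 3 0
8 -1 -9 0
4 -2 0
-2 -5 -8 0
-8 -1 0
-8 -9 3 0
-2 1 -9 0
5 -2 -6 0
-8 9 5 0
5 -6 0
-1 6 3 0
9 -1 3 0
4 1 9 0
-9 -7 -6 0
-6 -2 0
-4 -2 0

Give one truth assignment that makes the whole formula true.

x1=F  x2=F  x3=T  x4=F  x5=F  x6=F  x7=T  x8=T  x9=T

Pure literal: x3 appears only positively; assign x3 = True.
Try x1 = False.
Try x2 = False.
  then x5 is forced to False.
  then x9 is forced to True.
  then x4 is forced to False.
  then x6 is forced to False.
x7, x8 are now unconstrained; take x7 = True, x8 = True.
Check each clause:
  1. {¬x5, ¬x2} — ¬x5 is true.
  2. {x2, ¬x4, ¬x9} — ¬x4 is true.
  3. {¬x5, ¬x6, x1} — ¬x6 is true.
  4. {x5, x8, ¬x6} — x8 is true.
  5. {x2, ¬x5} — ¬x5 is true.
  6. {x2, x9} — x9 is true.
  7. {x5, x3} — x3 is true.
  8. {¬x1, ¬x9, x8} — x8 is true.
  9. {¬x2, x4} — ¬x2 is true.
  10. {¬x8, ¬x5, ¬x2} — ¬x5 is true.
  11. {¬x8, ¬x1} — ¬x1 is true.
  12. {x3, ¬x9, ¬x8} — x3 is true.
  13. {x1, ¬x9, ¬x2} — ¬x2 is true.
  14. {¬x2, x5, ¬x6} — ¬x6 is true.
  15. {x9, x5, ¬x8} — x9 is true.
  16. {x5, ¬x6} — ¬x6 is true.
  17. {x3, ¬x1, x6} — x3 is true.
  18. {x3, x9, ¬x1} — x9 is true.
  19. {x4, x9, x1} — x9 is true.
  20. {¬x7, ¬x9, ¬x6} — ¬x6 is true.
  21. {¬x2, ¬x6} — ¬x6 is true.
  22. {¬x2, ¬x4} — ¬x4 is true.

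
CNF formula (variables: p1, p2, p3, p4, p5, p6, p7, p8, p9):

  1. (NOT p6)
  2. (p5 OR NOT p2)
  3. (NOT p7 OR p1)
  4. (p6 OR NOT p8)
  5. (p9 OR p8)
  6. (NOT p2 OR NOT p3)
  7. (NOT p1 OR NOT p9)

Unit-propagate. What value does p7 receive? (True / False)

(NOT p6) stands alone — p6 = False.
(p6 OR NOT p8) with p6 = False leaves only NOT p8, so p8 = False.
(p8 OR p9): since p8 = False, the clause reduces to (p9). p9 = True.
(NOT p1 OR NOT p9) with p9 = True leaves only NOT p1, so p1 = False.
(NOT p7 OR p1) with p1 = False leaves only NOT p7, so p7 = False.

False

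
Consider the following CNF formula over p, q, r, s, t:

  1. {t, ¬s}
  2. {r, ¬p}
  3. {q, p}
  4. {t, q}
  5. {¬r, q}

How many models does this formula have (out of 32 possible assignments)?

9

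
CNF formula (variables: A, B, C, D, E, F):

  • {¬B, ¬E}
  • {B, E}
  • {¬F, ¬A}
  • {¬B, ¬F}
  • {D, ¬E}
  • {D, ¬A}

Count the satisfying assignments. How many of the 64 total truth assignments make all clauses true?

12

Split on B, then E.
  B=1, E=1: a clause becomes empty — 0.
  B=1, E=0: C free; 3 ways for (A,D,F) × 2^1 = 6.
  B=0, E=1: C free; 3 ways for (A,D,F) × 2^1 = 6.
  B=0, E=0: a clause becomes empty — 0.
Total: 0 + 6 + 6 + 0 = 12.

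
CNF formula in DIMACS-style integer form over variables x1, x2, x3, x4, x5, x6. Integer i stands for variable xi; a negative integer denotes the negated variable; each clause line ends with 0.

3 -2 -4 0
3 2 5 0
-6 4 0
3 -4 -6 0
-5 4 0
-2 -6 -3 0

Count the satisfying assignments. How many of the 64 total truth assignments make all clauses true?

Case analysis on x3 and x4:
  x3=T, x4=T: x1, x5 free; 3 ways for (x2,x6) × 2^2 = 12.
  x3=T, x4=F: remaining (x1,x2,x5,x6) ∈ {(F,F,F,F); (F,T,F,F); (T,F,F,F); (T,T,F,F)} — 4.
  x3=F, x4=T: remaining (x1,x2,x5,x6) ∈ {(F,F,T,F); (T,F,T,F)} — 2.
  x3=F, x4=F: remaining (x1,x2,x5,x6) ∈ {(F,T,F,F); (T,T,F,F)} — 2.
Total: 12 + 4 + 2 + 2 = 20.

20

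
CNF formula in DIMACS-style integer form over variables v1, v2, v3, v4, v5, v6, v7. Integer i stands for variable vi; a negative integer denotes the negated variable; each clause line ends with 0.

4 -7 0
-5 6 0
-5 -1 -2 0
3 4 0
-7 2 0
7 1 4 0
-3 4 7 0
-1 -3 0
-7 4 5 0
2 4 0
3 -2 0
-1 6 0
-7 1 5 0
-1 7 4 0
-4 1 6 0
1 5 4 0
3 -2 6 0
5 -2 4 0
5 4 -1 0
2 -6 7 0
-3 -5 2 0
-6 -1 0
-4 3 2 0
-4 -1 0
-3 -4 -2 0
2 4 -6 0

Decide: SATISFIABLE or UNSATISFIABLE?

v4 = True:
  v2 = True:
    propagation gives v3=True; an empty clause results — contradiction.
  v2 = False:
    propagation gives v7=False; an empty clause results — contradiction.
v4 = False:
  propagation gives v7=False, v3=True; an empty clause results — contradiction.
Every branch closes, so no satisfying assignment exists.

UNSATISFIABLE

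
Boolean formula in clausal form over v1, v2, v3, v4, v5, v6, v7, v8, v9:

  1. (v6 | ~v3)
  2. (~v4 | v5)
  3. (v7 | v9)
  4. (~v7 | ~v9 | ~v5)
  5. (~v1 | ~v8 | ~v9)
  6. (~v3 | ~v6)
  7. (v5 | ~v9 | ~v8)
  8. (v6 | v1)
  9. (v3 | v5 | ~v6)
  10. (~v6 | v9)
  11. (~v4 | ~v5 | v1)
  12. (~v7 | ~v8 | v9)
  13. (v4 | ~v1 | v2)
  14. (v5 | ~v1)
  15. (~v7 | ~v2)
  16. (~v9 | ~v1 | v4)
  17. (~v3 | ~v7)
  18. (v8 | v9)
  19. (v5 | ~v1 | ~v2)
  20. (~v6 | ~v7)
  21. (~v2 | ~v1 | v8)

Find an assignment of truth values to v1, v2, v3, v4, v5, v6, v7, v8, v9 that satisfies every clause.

v1=F, v2=T, v3=F, v4=F, v5=T, v6=T, v7=F, v8=T, v9=T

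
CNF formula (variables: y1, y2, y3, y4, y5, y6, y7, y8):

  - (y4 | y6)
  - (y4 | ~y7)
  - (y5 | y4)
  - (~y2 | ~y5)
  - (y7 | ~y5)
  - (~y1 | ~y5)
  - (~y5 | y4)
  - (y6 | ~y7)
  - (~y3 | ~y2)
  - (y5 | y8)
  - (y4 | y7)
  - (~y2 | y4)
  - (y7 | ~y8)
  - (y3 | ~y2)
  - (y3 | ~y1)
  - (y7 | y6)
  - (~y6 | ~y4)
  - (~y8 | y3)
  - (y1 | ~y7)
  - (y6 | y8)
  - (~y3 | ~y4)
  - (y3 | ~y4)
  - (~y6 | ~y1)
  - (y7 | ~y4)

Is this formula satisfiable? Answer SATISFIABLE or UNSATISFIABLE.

UNSATISFIABLE

y4 = True:
  propagation gives y6=False, y7=False; an empty clause results — contradiction.
y4 = False:
  propagation gives y6=True, y7=False; an empty clause results — contradiction.
Every branch closes, so no satisfying assignment exists.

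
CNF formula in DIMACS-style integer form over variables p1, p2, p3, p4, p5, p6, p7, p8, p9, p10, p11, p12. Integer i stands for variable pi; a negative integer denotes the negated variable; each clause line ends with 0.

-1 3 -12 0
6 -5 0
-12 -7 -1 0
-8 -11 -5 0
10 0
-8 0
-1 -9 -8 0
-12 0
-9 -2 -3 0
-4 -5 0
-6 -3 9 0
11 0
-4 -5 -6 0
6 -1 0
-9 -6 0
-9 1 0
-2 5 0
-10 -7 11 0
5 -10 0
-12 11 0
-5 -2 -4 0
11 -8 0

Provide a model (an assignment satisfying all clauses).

p1 = 1, p2 = 1, p3 = 0, p4 = 0, p5 = 1, p6 = 1, p7 = 0, p8 = 0, p9 = 0, p10 = 1, p11 = 1, p12 = 0

Unit propagation: (p10) forces p10 = True.
(~p8) is a unit clause, so p8 = False.
Unit propagation: (~p12) forces p12 = False.
(p11) is a unit clause, so p11 = True.
Unit propagation: (p5) forces p5 = True.
The clause (p6) is unit: p6 must be True.
The clause (~p4) is unit: p4 must be False.
(~p9) is a unit clause, so p9 = False.
Unit propagation: (~p3) forces p3 = False.
p1, p2, p7 are now unconstrained; take p1 = True, p2 = True, p7 = False.
Every clause has at least one true literal under this assignment.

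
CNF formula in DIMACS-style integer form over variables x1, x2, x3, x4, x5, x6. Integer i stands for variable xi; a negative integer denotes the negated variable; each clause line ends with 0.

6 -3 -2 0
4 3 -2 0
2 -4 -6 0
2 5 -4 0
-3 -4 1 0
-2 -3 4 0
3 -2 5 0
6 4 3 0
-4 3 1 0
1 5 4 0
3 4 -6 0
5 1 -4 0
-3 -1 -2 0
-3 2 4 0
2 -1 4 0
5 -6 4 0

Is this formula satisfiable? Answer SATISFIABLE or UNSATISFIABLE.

Pure literal: x5 appears only positively; assign x5 = True.
Try x1 = True.
The remaining clauses are satisfied by x2 = False, x3 = True, x4 = True, x6 = False.
So x1 = True  x2 = False  x3 = True  x4 = True  x5 = True  x6 = False is a satisfying assignment.

SATISFIABLE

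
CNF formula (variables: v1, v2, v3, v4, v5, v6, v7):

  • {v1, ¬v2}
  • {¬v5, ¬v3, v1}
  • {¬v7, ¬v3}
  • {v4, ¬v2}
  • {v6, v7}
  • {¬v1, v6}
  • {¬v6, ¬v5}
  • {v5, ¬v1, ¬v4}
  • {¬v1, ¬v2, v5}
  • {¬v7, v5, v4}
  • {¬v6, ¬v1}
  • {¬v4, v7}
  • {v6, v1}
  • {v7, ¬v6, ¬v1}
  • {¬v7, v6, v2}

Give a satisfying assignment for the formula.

v1=0, v2=0, v3=0, v4=1, v5=0, v6=1, v7=1

Pure literal: v3 appears only negated; assign v3 = False.
Branch on v1: take v1 = False.
  then v2 is forced to False.
  then v6 is forced to True.
  then v5 is forced to False.
The remaining clauses are satisfied by v4 = True, v7 = True.
Every clause has at least one true literal under this assignment.
Check each clause:
  1. {v1, ¬v2} — ¬v2 is true.
  2. {¬v5, v1, ¬v3} — ¬v5 is true.
  3. {¬v7, ¬v3} — ¬v3 is true.
  4. {v4, ¬v2} — v4 is true.
  5. {v7, v6} — v6 is true.
  6. {¬v1, v6} — v6 is true.
  7. {¬v5, ¬v6} — ¬v5 is true.
  8. {¬v4, ¬v1, v5} — ¬v1 is true.
  9. {v5, ¬v1, ¬v2} — ¬v1 is true.
  10. {v5, ¬v7, v4} — v4 is true.
  11. {¬v6, ¬v1} — ¬v1 is true.
  12. {¬v4, v7} — v7 is true.
  13. {v6, v1} — v6 is true.
  14. {¬v6, v7, ¬v1} — ¬v1 is true.
  15. {v2, v6, ¬v7} — v6 is true.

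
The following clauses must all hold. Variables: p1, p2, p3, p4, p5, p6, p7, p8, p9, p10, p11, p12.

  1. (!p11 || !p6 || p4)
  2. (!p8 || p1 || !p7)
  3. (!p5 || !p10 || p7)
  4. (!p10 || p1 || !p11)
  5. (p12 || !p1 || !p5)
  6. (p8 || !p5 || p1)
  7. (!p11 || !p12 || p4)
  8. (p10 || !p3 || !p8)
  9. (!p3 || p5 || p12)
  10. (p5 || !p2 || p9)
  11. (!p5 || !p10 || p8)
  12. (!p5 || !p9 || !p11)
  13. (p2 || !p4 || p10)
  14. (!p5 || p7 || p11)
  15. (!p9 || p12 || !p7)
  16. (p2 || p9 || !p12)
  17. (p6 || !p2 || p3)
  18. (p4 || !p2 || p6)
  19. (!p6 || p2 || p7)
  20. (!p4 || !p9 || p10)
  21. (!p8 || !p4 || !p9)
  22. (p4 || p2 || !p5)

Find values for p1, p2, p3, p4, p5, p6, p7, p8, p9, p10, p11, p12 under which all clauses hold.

p1 = T, p2 = T, p3 = T, p4 = T, p5 = F, p6 = F, p7 = T, p8 = F, p9 = T, p10 = T, p11 = F, p12 = T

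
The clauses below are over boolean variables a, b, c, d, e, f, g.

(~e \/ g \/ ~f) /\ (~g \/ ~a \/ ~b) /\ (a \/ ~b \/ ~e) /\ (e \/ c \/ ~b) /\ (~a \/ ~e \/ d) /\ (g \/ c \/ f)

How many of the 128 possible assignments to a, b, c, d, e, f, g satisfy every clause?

Split on e, then a.
  e=1, a=1: 6 of the 32 assignments to (b,c,d,f,g) work.
  e=1, a=0: d free; 5 ways for (b,c,f,g) × 2^1 = 10.
  e=0, a=1: d free; 9 ways for (b,c,f,g) × 2^1 = 18.
  e=0, a=0: d free; 11 ways for (b,c,f,g) × 2^1 = 22.
Total: 6 + 10 + 18 + 22 = 56.

56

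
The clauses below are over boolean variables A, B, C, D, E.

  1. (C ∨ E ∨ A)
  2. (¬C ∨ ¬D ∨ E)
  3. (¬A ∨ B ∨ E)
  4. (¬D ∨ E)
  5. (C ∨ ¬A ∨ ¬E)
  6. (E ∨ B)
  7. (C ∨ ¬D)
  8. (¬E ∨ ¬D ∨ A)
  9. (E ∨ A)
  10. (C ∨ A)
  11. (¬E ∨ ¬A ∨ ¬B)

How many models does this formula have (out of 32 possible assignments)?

6

Satisfying assignments:
  A=0 B=0 C=1 D=0 E=1
  A=0 B=1 C=1 D=0 E=1
  A=1 B=0 C=1 D=0 E=1
  A=1 B=0 C=1 D=1 E=1
  A=1 B=1 C=0 D=0 E=0
  A=1 B=1 C=1 D=0 E=0
That's 6 in total.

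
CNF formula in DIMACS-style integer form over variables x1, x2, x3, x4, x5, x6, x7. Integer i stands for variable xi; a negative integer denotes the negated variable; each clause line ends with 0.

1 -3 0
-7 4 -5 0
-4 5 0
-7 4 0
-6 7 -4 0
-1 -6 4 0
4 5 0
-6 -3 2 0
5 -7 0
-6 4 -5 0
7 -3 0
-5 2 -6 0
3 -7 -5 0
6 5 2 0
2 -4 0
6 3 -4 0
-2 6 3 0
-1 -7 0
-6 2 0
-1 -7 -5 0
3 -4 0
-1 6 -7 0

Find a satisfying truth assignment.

x1 = T, x2 = F, x3 = F, x4 = F, x5 = T, x6 = F, x7 = F

Try x1 = True.
  then x7 is forced to False.
  then x3 is forced to False.
  then x4 is forced to False.
  then x6 is forced to False.
  then x5 is forced to True.
  then x2 is forced to False.
Every clause has at least one true literal under this assignment.
Check each clause:
  1. (¬x3 ∨ x1) — x1 is true.
  2. (¬x5 ∨ x4 ∨ ¬x7) — ¬x7 is true.
  3. (x5 ∨ ¬x4) — ¬x4 is true.
  4. (x4 ∨ ¬x7) — ¬x7 is true.
  5. (¬x4 ∨ ¬x6 ∨ x7) — ¬x6 is true.
  6. (¬x6 ∨ x4 ∨ ¬x1) — ¬x6 is true.
  7. (x5 ∨ x4) — x5 is true.
  8. (¬x3 ∨ x2 ∨ ¬x6) — ¬x6 is true.
  9. (x5 ∨ ¬x7) — ¬x7 is true.
  10. (x4 ∨ ¬x5 ∨ ¬x6) — ¬x6 is true.
  11. (¬x3 ∨ x7) — ¬x3 is true.
  12. (x2 ∨ ¬x6 ∨ ¬x5) — ¬x6 is true.
  13. (¬x7 ∨ ¬x5 ∨ x3) — ¬x7 is true.
  14. (x2 ∨ x6 ∨ x5) — x5 is true.
  15. (x2 ∨ ¬x4) — ¬x4 is true.
  16. (x3 ∨ ¬x4 ∨ x6) — ¬x4 is true.
  17. (x6 ∨ x3 ∨ ¬x2) — ¬x2 is true.
  18. (¬x7 ∨ ¬x1) — ¬x7 is true.
  19. (x2 ∨ ¬x6) — ¬x6 is true.
  20. (¬x7 ∨ ¬x5 ∨ ¬x1) — ¬x7 is true.
  21. (¬x4 ∨ x3) — ¬x4 is true.
  22. (¬x1 ∨ x6 ∨ ¬x7) — ¬x7 is true.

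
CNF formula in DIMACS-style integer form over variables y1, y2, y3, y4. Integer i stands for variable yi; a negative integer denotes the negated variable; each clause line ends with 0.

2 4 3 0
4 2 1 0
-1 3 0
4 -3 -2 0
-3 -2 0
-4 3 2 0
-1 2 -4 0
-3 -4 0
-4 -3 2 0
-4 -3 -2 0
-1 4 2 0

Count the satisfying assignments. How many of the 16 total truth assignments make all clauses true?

The models are:
  y1=0 y2=1 y3=0 y4=0
  y1=0 y2=1 y3=0 y4=1
That's 2 in total.

2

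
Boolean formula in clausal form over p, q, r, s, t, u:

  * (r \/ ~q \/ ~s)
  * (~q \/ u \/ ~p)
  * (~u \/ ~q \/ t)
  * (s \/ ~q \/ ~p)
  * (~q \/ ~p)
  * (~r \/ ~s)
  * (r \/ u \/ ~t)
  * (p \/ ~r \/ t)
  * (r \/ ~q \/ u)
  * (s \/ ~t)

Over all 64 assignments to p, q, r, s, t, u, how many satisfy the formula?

12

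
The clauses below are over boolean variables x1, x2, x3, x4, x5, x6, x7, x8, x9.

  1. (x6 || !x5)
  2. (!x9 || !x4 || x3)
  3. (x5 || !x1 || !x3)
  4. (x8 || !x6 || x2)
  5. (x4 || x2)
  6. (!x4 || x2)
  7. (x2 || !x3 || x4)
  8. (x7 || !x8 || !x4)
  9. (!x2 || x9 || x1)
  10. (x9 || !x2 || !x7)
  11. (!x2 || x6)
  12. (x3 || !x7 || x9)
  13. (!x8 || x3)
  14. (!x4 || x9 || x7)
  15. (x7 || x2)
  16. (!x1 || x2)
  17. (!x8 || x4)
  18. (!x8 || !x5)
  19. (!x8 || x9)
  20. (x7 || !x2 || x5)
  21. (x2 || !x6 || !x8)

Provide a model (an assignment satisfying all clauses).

x1 = False, x2 = True, x3 = True, x4 = True, x5 = False, x6 = True, x7 = True, x8 = False, x9 = True

Check each clause:
  1. (!x5 || x6) — !x5 is true.
  2. (!x9 || !x4 || x3) — x3 is true.
  3. (!x3 || !x1 || x5) — !x1 is true.
  4. (!x6 || x2 || x8) — x2 is true.
  5. (x2 || x4) — x2 is true.
  6. (x2 || !x4) — x2 is true.
  7. (x2 || x4 || !x3) — x2 is true.
  8. (x7 || !x8 || !x4) — !x8 is true.
  9. (!x2 || x9 || x1) — x9 is true.
  10. (!x7 || x9 || !x2) — x9 is true.
  11. (!x2 || x6) — x6 is true.
  12. (x3 || !x7 || x9) — x9 is true.
  13. (!x8 || x3) — !x8 is true.
  14. (!x4 || x7 || x9) — x9 is true.
  15. (x2 || x7) — x2 is true.
  16. (x2 || !x1) — x2 is true.
  17. (!x8 || x4) — !x8 is true.
  18. (!x5 || !x8) — !x8 is true.
  19. (!x8 || x9) — !x8 is true.
  20. (x5 || x7 || !x2) — x7 is true.
  21. (!x6 || !x8 || x2) — !x8 is true.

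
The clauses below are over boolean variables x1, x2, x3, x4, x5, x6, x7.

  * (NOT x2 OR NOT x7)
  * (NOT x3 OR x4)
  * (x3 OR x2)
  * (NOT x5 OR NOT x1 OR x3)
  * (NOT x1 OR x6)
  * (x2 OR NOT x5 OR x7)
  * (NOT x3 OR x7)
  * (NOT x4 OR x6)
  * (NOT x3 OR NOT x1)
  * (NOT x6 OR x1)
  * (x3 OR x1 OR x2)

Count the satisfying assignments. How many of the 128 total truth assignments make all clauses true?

4

Satisfying assignments:
  x1=0 x2=1 x3=0 x4=0 x5=0 x6=0 x7=0
  x1=0 x2=1 x3=0 x4=0 x5=1 x6=0 x7=0
  x1=1 x2=1 x3=0 x4=0 x5=0 x6=1 x7=0
  x1=1 x2=1 x3=0 x4=1 x5=0 x6=1 x7=0
That's 4 in total.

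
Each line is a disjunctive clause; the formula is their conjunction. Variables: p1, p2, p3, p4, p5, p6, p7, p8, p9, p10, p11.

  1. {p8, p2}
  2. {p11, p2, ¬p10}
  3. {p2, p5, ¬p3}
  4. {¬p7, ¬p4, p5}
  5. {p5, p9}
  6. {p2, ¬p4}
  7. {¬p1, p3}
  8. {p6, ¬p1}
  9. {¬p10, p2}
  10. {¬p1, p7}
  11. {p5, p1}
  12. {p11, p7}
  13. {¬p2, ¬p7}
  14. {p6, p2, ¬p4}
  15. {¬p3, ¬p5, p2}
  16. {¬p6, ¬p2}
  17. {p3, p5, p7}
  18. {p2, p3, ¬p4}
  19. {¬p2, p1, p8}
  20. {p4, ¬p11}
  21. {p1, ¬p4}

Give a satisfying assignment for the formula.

p1=False, p2=False, p3=False, p4=False, p5=True, p6=True, p7=True, p8=True, p9=False, p10=False, p11=False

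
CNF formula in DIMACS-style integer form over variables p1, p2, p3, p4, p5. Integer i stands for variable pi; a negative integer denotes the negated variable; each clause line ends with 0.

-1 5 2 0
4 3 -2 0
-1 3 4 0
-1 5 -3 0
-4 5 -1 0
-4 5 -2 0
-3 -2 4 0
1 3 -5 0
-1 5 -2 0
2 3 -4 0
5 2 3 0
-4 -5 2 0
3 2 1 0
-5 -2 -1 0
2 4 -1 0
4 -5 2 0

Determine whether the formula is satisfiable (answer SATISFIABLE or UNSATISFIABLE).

SATISFIABLE

Branch on p1: take p1 = False.
Try p2 = False.
  then p3 is forced to True.
The remaining clauses are satisfied by p4 = True, p5 = False.
So p1=F, p2=F, p3=T, p4=T, p5=F is a satisfying assignment.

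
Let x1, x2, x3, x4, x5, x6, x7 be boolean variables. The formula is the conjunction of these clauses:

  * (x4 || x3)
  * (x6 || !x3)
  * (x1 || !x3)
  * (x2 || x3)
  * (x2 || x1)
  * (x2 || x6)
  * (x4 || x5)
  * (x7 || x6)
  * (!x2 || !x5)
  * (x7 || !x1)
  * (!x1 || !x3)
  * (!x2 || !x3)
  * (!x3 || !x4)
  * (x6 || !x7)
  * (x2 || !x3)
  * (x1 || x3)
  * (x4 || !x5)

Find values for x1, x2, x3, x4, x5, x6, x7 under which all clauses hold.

x1 = T, x2 = T, x3 = F, x4 = T, x5 = F, x6 = T, x7 = T

Check each clause:
  1. (x4 || x3) — x4 is true.
  2. (!x3 || x6) — !x3 is true.
  3. (x1 || !x3) — x1 is true.
  4. (x3 || x2) — x2 is true.
  5. (x2 || x1) — x1 is true.
  6. (x2 || x6) — x2 is true.
  7. (x4 || x5) — x4 is true.
  8. (x7 || x6) — x6 is true.
  9. (!x5 || !x2) — !x5 is true.
  10. (x7 || !x1) — x7 is true.
  11. (!x3 || !x1) — !x3 is true.
  12. (!x3 || !x2) — !x3 is true.
  13. (!x4 || !x3) — !x3 is true.
  14. (!x7 || x6) — x6 is true.
  15. (x2 || !x3) — x2 is true.
  16. (x1 || x3) — x1 is true.
  17. (!x5 || x4) — !x5 is true.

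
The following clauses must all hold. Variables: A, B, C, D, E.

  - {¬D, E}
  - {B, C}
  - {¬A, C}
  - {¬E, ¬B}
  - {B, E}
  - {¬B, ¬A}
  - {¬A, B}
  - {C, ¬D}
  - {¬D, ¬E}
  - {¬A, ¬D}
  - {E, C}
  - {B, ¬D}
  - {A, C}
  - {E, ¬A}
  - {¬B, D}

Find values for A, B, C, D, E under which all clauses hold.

Pure literal: C appears only positively; assign C = True.
Set A = False and propagate.
Try B = False.
  then E is forced to True.
  then D is forced to False.
Every clause has at least one true literal under this assignment.

A = False, B = False, C = True, D = False, E = True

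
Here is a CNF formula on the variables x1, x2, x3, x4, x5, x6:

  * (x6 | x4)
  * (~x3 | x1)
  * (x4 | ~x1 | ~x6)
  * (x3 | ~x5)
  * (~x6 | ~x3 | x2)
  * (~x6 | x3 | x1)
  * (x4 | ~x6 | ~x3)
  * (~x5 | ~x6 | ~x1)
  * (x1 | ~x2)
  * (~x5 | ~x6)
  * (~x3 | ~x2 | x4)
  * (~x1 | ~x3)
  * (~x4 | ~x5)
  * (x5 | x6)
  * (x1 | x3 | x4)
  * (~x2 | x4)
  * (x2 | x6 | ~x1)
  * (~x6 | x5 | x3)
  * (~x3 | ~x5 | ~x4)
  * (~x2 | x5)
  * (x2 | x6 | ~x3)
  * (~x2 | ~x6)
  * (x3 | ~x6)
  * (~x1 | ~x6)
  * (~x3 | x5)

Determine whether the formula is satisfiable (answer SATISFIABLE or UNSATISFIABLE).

UNSATISFIABLE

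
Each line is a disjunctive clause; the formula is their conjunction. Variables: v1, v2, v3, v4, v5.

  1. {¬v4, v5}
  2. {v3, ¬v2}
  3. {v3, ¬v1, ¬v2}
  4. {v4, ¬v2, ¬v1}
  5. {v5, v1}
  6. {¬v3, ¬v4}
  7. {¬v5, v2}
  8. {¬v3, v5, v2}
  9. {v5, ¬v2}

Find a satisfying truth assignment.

v1 = False, v2 = True, v3 = True, v4 = False, v5 = True

Try v1 = False.
  then v5 is forced to True.
  then v2 is forced to True.
  then v3 is forced to True.
  then v4 is forced to False.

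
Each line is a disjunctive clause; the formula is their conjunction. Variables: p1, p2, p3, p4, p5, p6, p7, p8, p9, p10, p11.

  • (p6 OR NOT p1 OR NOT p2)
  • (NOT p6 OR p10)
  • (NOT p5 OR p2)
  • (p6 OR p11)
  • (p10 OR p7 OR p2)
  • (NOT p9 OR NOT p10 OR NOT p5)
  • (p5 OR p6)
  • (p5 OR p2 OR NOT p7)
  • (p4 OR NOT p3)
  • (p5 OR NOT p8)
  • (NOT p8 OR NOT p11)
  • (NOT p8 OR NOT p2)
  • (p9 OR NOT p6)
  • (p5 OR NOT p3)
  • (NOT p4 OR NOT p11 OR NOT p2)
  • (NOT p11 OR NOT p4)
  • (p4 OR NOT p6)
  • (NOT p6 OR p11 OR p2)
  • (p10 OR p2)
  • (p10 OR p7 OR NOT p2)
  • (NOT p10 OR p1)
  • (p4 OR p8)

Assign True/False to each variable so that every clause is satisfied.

p1=T, p2=T, p3=F, p4=T, p5=F, p6=T, p7=T, p8=F, p9=T, p10=T, p11=F

p3 occurs only negated in the remaining clauses — set p3 = False.
Branch on p1: take p1 = True.
The remaining clauses are satisfied by p2 = True, p4 = True, p5 = False, p6 = True, p7 = True, p8 = False, p9 = True, p10 = True, p11 = False.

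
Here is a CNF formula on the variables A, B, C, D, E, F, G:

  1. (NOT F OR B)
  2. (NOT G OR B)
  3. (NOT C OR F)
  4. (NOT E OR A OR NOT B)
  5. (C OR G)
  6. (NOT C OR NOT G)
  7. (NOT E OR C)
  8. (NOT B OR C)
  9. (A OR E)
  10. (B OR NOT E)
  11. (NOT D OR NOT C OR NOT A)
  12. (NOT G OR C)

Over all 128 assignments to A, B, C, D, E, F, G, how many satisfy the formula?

2

The models are:
  A=1 B=1 C=1 D=0 E=0 F=1 G=0
  A=1 B=1 C=1 D=0 E=1 F=1 G=0
That's 2 in total.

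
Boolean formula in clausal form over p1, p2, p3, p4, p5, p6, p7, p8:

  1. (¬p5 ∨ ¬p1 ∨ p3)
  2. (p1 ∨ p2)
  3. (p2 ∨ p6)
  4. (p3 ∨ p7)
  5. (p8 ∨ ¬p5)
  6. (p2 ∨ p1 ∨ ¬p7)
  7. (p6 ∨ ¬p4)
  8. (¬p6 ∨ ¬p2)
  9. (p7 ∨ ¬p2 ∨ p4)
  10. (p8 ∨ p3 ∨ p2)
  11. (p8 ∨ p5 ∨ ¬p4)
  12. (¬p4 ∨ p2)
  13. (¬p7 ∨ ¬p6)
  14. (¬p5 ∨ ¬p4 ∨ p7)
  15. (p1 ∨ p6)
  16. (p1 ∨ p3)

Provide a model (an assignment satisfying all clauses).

p3 occurs only positively in the remaining clauses — set p3 = True.
Set p1 = True and propagate.
Try p2 = False.
  then p6 is forced to True.
  then p4 is forced to False.
  then p7 is forced to False.
Try p5 = False.
p8 is now unconstrained; take p8 = False.
Check each clause:
  1. (¬p1 ∨ ¬p5 ∨ p3) — p3 is true.
  2. (p2 ∨ p1) — p1 is true.
  3. (p6 ∨ p2) — p6 is true.
  4. (p3 ∨ p7) — p3 is true.
  5. (¬p5 ∨ p8) — ¬p5 is true.
  6. (p1 ∨ p2 ∨ ¬p7) — p1 is true.
  7. (¬p4 ∨ p6) — ¬p4 is true.
  8. (¬p6 ∨ ¬p2) — ¬p2 is true.
  9. (p4 ∨ p7 ∨ ¬p2) — ¬p2 is true.
  10. (p3 ∨ p2 ∨ p8) — p3 is true.
  11. (p8 ∨ p5 ∨ ¬p4) — ¬p4 is true.
  12. (p2 ∨ ¬p4) — ¬p4 is true.
  13. (¬p7 ∨ ¬p6) — ¬p7 is true.
  14. (¬p4 ∨ p7 ∨ ¬p5) — ¬p5 is true.
  15. (p6 ∨ p1) — p1 is true.
  16. (p1 ∨ p3) — p1 is true.

p1=1, p2=0, p3=1, p4=0, p5=0, p6=1, p7=0, p8=0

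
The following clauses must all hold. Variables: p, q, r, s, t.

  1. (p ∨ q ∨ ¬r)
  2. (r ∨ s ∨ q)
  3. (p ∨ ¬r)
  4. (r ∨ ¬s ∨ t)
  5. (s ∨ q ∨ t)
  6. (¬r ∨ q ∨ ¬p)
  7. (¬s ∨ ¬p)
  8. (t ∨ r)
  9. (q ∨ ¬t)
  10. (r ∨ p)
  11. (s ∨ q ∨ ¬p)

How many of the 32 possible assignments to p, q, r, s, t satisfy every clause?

Satisfying assignments:
  p=1 q=1 r=0 s=0 t=1
  p=1 q=1 r=1 s=0 t=0
  p=1 q=1 r=1 s=0 t=1
Count: 3.

3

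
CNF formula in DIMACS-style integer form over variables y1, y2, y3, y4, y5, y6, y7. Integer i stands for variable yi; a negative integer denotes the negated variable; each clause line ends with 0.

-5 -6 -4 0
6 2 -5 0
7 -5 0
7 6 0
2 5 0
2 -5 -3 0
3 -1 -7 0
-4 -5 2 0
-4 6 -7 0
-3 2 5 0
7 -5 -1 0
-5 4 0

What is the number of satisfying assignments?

17

Case analysis on y5 and y2:
  y5=T, y2=T: a clause becomes empty — 0.
  y5=T, y2=F: a clause becomes empty — 0.
  y5=F, y2=T: 17 of the 32 assignments to (y1,y3,y4,y6,y7) work.
  y5=F, y2=F: a clause becomes empty — 0.
Total: 0 + 0 + 17 + 0 = 17.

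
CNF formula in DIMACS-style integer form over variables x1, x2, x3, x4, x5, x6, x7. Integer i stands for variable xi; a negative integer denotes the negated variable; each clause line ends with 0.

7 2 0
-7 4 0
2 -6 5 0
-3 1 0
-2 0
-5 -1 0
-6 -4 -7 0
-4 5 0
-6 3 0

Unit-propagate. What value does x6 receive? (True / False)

False

Unit clause (~x2) sets x2 = False.
In (x7 | x2), x2 is now false; x7 must hold, so x7 = True.
From (x4 | ~x7) and x7 = True: x4 = True.
From (~x7 | ~x6 | ~x4) and x7 = True, x4 = True: x6 = False.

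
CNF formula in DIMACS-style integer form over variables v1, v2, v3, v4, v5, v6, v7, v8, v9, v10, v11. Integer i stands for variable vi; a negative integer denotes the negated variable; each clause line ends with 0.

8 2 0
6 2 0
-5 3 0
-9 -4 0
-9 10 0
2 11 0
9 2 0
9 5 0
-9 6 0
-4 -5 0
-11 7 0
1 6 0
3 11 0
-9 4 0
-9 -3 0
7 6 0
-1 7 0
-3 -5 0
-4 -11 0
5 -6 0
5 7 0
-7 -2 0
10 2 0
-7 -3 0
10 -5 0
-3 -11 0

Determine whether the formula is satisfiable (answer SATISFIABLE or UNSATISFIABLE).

UNSATISFIABLE

v5 = True:
  propagation gives v3=True; an empty clause results — contradiction.
v5 = False:
  propagation gives v9=True, v4=False; an empty clause results — contradiction.
Every branch closes, so no satisfying assignment exists.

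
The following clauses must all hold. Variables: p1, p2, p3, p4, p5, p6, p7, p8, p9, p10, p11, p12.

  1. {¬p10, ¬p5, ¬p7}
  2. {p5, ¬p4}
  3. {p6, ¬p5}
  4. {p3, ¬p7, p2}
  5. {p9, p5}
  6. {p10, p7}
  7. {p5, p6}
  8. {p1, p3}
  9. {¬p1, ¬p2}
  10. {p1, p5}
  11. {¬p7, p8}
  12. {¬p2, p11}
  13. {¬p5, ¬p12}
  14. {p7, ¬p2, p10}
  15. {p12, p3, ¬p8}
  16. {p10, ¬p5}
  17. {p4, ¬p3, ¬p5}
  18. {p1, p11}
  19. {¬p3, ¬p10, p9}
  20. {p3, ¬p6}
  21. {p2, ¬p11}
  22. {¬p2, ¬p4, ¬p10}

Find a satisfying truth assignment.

Pure literal: p9 appears only positively; assign p9 = True.
Set p1 = True and propagate.
  then p2 is forced to False.
  then p11 is forced to False.
For the remaining variables, p3 = True, p4 = False, p5 = False, p6 = True, p7 = True, p8 = True, p10 = True, p12 = True works.
Every clause has at least one true literal under this assignment.

p1=T, p2=F, p3=T, p4=F, p5=F, p6=T, p7=T, p8=T, p9=T, p10=T, p11=F, p12=T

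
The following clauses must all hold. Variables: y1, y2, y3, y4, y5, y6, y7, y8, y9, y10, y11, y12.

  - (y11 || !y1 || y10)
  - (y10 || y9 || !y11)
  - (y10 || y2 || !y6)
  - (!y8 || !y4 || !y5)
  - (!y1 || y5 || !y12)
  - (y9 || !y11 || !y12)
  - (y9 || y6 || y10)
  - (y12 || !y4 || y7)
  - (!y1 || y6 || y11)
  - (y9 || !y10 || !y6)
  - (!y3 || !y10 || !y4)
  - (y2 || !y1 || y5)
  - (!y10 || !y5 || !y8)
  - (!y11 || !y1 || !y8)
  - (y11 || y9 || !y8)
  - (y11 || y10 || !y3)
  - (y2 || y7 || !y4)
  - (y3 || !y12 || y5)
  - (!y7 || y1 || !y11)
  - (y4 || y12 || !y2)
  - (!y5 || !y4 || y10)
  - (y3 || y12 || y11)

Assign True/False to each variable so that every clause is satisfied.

y1 = True  y2 = True  y3 = False  y4 = True  y5 = False  y6 = False  y7 = True  y8 = False  y9 = False  y10 = True  y11 = True  y12 = False

y8 occurs only negated in the remaining clauses — set y8 = False.
Branch on y1: take y1 = True.
Branch on y2: take y2 = True.
Set y3 = False and propagate.
For the remaining variables, y4 = True, y5 = False, y6 = False, y7 = True, y9 = False, y10 = True, y11 = True, y12 = False works.
Check each clause:
  1. (y11 || !y1 || y10) — y10 is true.
  2. (y10 || !y11 || y9) — y10 is true.
  3. (y2 || y10 || !y6) — y2 is true.
  4. (!y4 || !y5 || !y8) — !y8 is true.
  5. (y5 || !y12 || !y1) — !y12 is true.
  6. (!y11 || !y12 || y9) — !y12 is true.
  7. (y10 || y6 || y9) — y10 is true.
  8. (y12 || !y4 || y7) — y7 is true.
  9. (!y1 || y6 || y11) — y11 is true.
  10. (!y10 || y9 || !y6) — !y6 is true.
  11. (!y10 || !y4 || !y3) — !y3 is true.
  12. (!y1 || y5 || y2) — y2 is true.
  13. (!y8 || !y5 || !y10) — !y8 is true.
  14. (!y11 || !y1 || !y8) — !y8 is true.
  15. (y11 || !y8 || y9) — !y8 is true.
  16. (y11 || !y3 || y10) — y10 is true.
  17. (y2 || y7 || !y4) — y2 is true.
  18. (y5 || y3 || !y12) — !y12 is true.
  19. (y1 || !y7 || !y11) — y1 is true.
  20. (!y2 || y4 || y12) — y4 is true.
  21. (y10 || !y5 || !y4) — y10 is true.
  22. (y12 || y3 || y11) — y11 is true.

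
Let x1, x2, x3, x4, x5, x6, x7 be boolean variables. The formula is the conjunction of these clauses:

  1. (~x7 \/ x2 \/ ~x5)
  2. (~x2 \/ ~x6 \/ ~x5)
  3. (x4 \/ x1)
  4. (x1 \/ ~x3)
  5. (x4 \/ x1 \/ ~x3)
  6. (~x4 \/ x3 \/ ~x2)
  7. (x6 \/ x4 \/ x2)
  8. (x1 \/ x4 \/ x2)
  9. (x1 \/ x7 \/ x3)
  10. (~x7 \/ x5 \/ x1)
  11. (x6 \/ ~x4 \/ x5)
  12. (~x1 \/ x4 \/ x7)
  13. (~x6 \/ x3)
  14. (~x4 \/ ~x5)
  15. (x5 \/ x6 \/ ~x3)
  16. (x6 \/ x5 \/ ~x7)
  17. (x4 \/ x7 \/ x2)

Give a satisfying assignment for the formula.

x1=True, x2=True, x3=True, x4=True, x5=False, x6=True, x7=True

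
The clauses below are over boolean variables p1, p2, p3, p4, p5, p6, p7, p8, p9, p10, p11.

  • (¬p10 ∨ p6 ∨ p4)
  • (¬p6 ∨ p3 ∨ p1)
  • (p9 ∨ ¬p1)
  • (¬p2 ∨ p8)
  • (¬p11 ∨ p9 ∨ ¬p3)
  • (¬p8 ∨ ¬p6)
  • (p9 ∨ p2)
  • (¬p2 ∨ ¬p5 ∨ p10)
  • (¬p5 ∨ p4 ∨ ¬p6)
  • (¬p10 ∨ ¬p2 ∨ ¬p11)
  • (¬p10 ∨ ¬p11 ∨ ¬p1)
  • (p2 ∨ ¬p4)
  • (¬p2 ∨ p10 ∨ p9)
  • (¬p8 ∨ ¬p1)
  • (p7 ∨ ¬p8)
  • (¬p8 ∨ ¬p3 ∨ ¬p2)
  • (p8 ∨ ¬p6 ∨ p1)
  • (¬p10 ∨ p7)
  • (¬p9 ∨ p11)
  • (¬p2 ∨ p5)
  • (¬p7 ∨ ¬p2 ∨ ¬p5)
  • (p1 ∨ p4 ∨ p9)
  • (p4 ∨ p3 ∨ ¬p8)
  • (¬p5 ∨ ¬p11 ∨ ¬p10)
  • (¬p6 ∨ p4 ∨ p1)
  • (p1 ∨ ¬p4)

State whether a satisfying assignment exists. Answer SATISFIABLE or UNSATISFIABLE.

SATISFIABLE

Set p1 = True and propagate.
  then p9 is forced to True.
  then p8 is forced to False.
  then p2 is forced to False.
  then p4 is forced to False.
  then p11 is forced to True.
  then p10 is forced to False.
For the remaining variables, p3 = True, p5 = False, p6 = False, p7 = True works.
So p1 = True, p2 = False, p3 = True, p4 = False, p5 = False, p6 = False, p7 = True, p8 = False, p9 = True, p10 = False, p11 = True is a satisfying assignment.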